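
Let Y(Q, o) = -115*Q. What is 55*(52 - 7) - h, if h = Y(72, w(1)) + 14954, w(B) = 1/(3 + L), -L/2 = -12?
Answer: -4199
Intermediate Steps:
L = 24 (L = -2*(-12) = 24)
w(B) = 1/27 (w(B) = 1/(3 + 24) = 1/27)
h = 6674 (h = -115*72 + 14954 = -8280 + 14954 = 6674)
55*(52 - 7) - h = 55*(52 - 7) - 1*6674 = 55*45 - 6674 = 2475 - 6674 = -4199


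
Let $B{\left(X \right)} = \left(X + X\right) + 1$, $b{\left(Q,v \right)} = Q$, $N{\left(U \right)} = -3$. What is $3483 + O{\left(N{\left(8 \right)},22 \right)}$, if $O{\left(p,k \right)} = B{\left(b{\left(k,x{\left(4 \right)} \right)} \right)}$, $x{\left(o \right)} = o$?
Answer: $3528$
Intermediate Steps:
$B{\left(X \right)} = 1 + 2 X$ ($B{\left(X \right)} = 2 X + 1 = 1 + 2 X$)
$O{\left(p,k \right)} = 1 + 2 k$
$3483 + O{\left(N{\left(8 \right)},22 \right)} = 3483 + \left(1 + 2 \cdot 22\right) = 3483 + \left(1 + 44\right) = 3483 + 45 = 3528$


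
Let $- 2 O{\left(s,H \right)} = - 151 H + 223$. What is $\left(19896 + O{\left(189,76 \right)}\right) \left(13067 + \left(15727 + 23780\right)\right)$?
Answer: $1341819915$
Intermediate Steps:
$O{\left(s,H \right)} = - \frac{223}{2} + \frac{151 H}{2}$ ($O{\left(s,H \right)} = - \frac{- 151 H + 223}{2} = - \frac{223 - 151 H}{2} = - \frac{223}{2} + \frac{151 H}{2}$)
$\left(19896 + O{\left(189,76 \right)}\right) \left(13067 + \left(15727 + 23780\right)\right) = \left(19896 + \left(- \frac{223}{2} + \frac{151}{2} \cdot 76\right)\right) \left(13067 + \left(15727 + 23780\right)\right) = \left(19896 + \left(- \frac{223}{2} + 5738\right)\right) \left(13067 + 39507\right) = \left(19896 + \frac{11253}{2}\right) 52574 = \frac{51045}{2} \cdot 52574 = 1341819915$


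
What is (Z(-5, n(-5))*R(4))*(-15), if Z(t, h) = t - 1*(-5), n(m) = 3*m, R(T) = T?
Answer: 0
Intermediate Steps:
Z(t, h) = 5 + t (Z(t, h) = t + 5 = 5 + t)
(Z(-5, n(-5))*R(4))*(-15) = ((5 - 5)*4)*(-15) = (0*4)*(-15) = 0*(-15) = 0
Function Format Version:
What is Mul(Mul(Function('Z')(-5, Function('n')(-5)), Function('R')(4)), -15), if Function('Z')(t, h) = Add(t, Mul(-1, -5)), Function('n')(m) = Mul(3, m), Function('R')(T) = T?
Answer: 0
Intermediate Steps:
Function('Z')(t, h) = Add(5, t) (Function('Z')(t, h) = Add(t, 5) = Add(5, t))
Mul(Mul(Function('Z')(-5, Function('n')(-5)), Function('R')(4)), -15) = Mul(Mul(Add(5, -5), 4), -15) = Mul(Mul(0, 4), -15) = Mul(0, -15) = 0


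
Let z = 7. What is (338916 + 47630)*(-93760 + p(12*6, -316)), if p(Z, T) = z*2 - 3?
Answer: -36238300954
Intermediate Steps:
p(Z, T) = 11 (p(Z, T) = 7*2 - 3 = 14 - 3 = 11)
(338916 + 47630)*(-93760 + p(12*6, -316)) = (338916 + 47630)*(-93760 + 11) = 386546*(-93749) = -36238300954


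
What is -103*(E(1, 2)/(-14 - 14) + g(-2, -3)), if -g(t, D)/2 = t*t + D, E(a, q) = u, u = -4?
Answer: 1339/7 ≈ 191.29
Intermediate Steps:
E(a, q) = -4
g(t, D) = -2*D - 2*t² (g(t, D) = -2*(t*t + D) = -2*(t² + D) = -2*(D + t²) = -2*D - 2*t²)
-103*(E(1, 2)/(-14 - 14) + g(-2, -3)) = -103*(-4/(-14 - 14) + (-2*(-3) - 2*(-2)²)) = -103*(-4/(-28) + (6 - 2*4)) = -103*(-1/28*(-4) + (6 - 8)) = -103*(⅐ - 2) = -103*(-13/7) = 1339/7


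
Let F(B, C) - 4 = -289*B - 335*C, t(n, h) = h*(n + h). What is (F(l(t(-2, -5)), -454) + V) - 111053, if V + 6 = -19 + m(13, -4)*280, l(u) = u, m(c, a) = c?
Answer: 34541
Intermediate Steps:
t(n, h) = h*(h + n)
V = 3615 (V = -6 + (-19 + 13*280) = -6 + (-19 + 3640) = -6 + 3621 = 3615)
F(B, C) = 4 - 335*C - 289*B (F(B, C) = 4 + (-289*B - 335*C) = 4 + (-335*C - 289*B) = 4 - 335*C - 289*B)
(F(l(t(-2, -5)), -454) + V) - 111053 = ((4 - 335*(-454) - (-1445)*(-5 - 2)) + 3615) - 111053 = ((4 + 152090 - (-1445)*(-7)) + 3615) - 111053 = ((4 + 152090 - 289*35) + 3615) - 111053 = ((4 + 152090 - 10115) + 3615) - 111053 = (141979 + 3615) - 111053 = 145594 - 111053 = 34541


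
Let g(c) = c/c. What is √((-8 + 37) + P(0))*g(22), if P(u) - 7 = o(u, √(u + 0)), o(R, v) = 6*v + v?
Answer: 6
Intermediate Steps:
g(c) = 1
o(R, v) = 7*v
P(u) = 7 + 7*√u (P(u) = 7 + 7*√(u + 0) = 7 + 7*√u)
√((-8 + 37) + P(0))*g(22) = √((-8 + 37) + (7 + 7*√0))*1 = √(29 + (7 + 7*0))*1 = √(29 + (7 + 0))*1 = √(29 + 7)*1 = √36*1 = 6*1 = 6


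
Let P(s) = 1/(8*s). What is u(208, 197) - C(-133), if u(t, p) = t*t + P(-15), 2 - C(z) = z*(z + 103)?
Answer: 5670239/120 ≈ 47252.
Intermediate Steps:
P(s) = 1/(8*s)
C(z) = 2 - z*(103 + z) (C(z) = 2 - z*(z + 103) = 2 - z*(103 + z))
u(t, p) = -1/120 + t² (u(t, p) = t*t + (⅛)/(-15) = t² + (⅛)*(-1/15) = t² - 1/120 = -1/120 + t²)
u(208, 197) - C(-133) = (-1/120 + 208²) - (2 - 1*(-133)² - 103*(-133)) = (-1/120 + 43264) - (2 - 1*17689 + 13699) = 5191679/120 - (2 - 17689 + 13699) = 5191679/120 - 1*(-3988) = 5191679/120 + 3988 = 5670239/120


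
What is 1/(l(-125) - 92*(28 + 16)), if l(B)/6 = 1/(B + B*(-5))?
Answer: -250/1011997 ≈ -0.00024704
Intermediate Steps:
l(B) = -3/(2*B) (l(B) = 6/(B + B*(-5)) = 6/(B - 5*B) = 6/((-4*B)) = 6*(-1/(4*B)) = -3/(2*B))
1/(l(-125) - 92*(28 + 16)) = 1/(-3/2/(-125) - 92*(28 + 16)) = 1/(-3/2*(-1/125) - 92*44) = 1/(3/250 - 4048) = 1/(-1011997/250) = -250/1011997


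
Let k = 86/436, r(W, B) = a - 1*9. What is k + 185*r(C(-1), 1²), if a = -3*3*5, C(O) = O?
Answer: -2177777/218 ≈ -9989.8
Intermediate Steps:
a = -45 (a = -9*5 = -45)
r(W, B) = -54 (r(W, B) = -45 - 1*9 = -45 - 9 = -54)
k = 43/218 (k = 86*(1/436) = 43/218 ≈ 0.19725)
k + 185*r(C(-1), 1²) = 43/218 + 185*(-54) = 43/218 - 9990 = -2177777/218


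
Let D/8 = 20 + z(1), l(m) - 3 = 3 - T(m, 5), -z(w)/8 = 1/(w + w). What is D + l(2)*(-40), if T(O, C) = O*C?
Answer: 288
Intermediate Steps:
T(O, C) = C*O
z(w) = -4/w (z(w) = -8/(w + w) = -8*1/(2*w) = -4/w)
l(m) = 6 - 5*m (l(m) = 3 + (3 - 5*m) = 6 - 5*m)
D = 128 (D = 8*(20 - 4/1) = 8*(20 - 4*1) = 8*(20 - 4) = 8*16 = 128)
D + l(2)*(-40) = 128 + (6 - 5*2)*(-40) = 128 + (6 - 10)*(-40) = 128 - 4*(-40) = 128 + 160 = 288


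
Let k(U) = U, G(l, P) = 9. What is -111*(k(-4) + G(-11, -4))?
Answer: -555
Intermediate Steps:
-111*(k(-4) + G(-11, -4)) = -111*(-4 + 9) = -111*5 = -555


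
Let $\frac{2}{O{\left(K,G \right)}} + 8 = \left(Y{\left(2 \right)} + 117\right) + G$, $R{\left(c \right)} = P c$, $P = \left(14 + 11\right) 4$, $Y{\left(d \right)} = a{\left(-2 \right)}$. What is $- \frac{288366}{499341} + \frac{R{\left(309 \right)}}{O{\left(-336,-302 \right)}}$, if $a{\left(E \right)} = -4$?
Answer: $- \frac{506606507672}{166447} \approx -3.0437 \cdot 10^{6}$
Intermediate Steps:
$Y{\left(d \right)} = -4$
$P = 100$ ($P = 25 \cdot 4 = 100$)
$R{\left(c \right)} = 100 c$
$O{\left(K,G \right)} = \frac{2}{105 + G}$ ($O{\left(K,G \right)} = \frac{2}{-8 + \left(\left(-4 + 117\right) + G\right)} = \frac{2}{-8 + \left(113 + G\right)} = \frac{2}{105 + G}$)
$- \frac{288366}{499341} + \frac{R{\left(309 \right)}}{O{\left(-336,-302 \right)}} = - \frac{288366}{499341} + \frac{100 \cdot 309}{2 \frac{1}{105 - 302}} = \left(-288366\right) \frac{1}{499341} + \frac{30900}{2 \frac{1}{-197}} = - \frac{96122}{166447} + \frac{30900}{2 \left(- \frac{1}{197}\right)} = - \frac{96122}{166447} + \frac{30900}{- \frac{2}{197}} = - \frac{96122}{166447} + 30900 \left(- \frac{197}{2}\right) = - \frac{96122}{166447} - 3043650 = - \frac{506606507672}{166447}$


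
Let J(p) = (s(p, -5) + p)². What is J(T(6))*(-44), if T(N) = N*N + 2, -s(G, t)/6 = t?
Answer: -203456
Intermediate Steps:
s(G, t) = -6*t
T(N) = 2 + N² (T(N) = N² + 2 = 2 + N²)
J(p) = (30 + p)² (J(p) = (-6*(-5) + p)² = (30 + p)²)
J(T(6))*(-44) = (30 + (2 + 6²))²*(-44) = (30 + (2 + 36))²*(-44) = (30 + 38)²*(-44) = 68²*(-44) = 4624*(-44) = -203456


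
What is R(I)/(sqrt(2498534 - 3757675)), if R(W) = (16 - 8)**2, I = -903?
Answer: -64*I*sqrt(1259141)/1259141 ≈ -0.057035*I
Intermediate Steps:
R(W) = 64 (R(W) = 8**2 = 64)
R(I)/(sqrt(2498534 - 3757675)) = 64/(sqrt(2498534 - 3757675)) = 64/(sqrt(-1259141)) = 64/((I*sqrt(1259141))) = 64*(-I*sqrt(1259141)/1259141) = -64*I*sqrt(1259141)/1259141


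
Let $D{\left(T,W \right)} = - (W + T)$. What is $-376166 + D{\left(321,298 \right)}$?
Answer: $-376785$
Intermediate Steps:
$D{\left(T,W \right)} = - T - W$ ($D{\left(T,W \right)} = - (T + W) = - T - W$)
$-376166 + D{\left(321,298 \right)} = -376166 - 619 = -376785$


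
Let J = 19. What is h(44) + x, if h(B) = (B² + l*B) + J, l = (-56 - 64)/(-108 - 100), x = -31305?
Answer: -381220/13 ≈ -29325.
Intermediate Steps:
l = 15/26 (l = -120/(-208) = -120*(-1/208) = 15/26 ≈ 0.57692)
h(B) = 19 + B² + 15*B/26 (h(B) = (B² + 15*B/26) + 19 = 19 + B² + 15*B/26)
h(44) + x = (19 + 44² + (15/26)*44) - 31305 = (19 + 1936 + 330/13) - 31305 = 25745/13 - 31305 = -381220/13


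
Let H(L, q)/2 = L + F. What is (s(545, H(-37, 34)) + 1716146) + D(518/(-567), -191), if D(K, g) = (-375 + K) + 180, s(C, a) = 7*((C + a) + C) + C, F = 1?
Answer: 139613308/81 ≈ 1.7236e+6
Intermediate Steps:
H(L, q) = 2 + 2*L (H(L, q) = 2*(L + 1) = 2*(1 + L) = 2 + 2*L)
s(C, a) = 7*a + 15*C (s(C, a) = 7*(a + 2*C) + C = (7*a + 14*C) + C = 7*a + 15*C)
D(K, g) = -195 + K
(s(545, H(-37, 34)) + 1716146) + D(518/(-567), -191) = ((7*(2 + 2*(-37)) + 15*545) + 1716146) + (-195 + 518/(-567)) = ((7*(2 - 74) + 8175) + 1716146) + (-195 + 518*(-1/567)) = ((7*(-72) + 8175) + 1716146) + (-195 - 74/81) = ((-504 + 8175) + 1716146) - 15869/81 = (7671 + 1716146) - 15869/81 = 1723817 - 15869/81 = 139613308/81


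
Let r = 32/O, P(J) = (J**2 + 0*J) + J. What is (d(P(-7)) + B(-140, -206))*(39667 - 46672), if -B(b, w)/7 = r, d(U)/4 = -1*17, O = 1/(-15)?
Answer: -23060460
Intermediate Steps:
O = -1/15 ≈ -0.066667
P(J) = J + J**2 (P(J) = (J**2 + 0) + J = J**2 + J = J + J**2)
d(U) = -68 (d(U) = 4*(-1*17) = 4*(-17) = -68)
r = -480 (r = 32/(-1/15) = 32*(-15) = -480)
B(b, w) = 3360 (B(b, w) = -7*(-480) = 3360)
(d(P(-7)) + B(-140, -206))*(39667 - 46672) = (-68 + 3360)*(39667 - 46672) = 3292*(-7005) = -23060460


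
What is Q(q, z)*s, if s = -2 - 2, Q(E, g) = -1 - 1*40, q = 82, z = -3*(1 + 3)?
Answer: 164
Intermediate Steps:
z = -12 (z = -3*4 = -12)
Q(E, g) = -41 (Q(E, g) = -1 - 40 = -41)
s = -4
Q(q, z)*s = -41*(-4) = 164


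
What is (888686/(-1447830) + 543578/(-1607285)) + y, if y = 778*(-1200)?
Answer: -43451196952225865/46541508831 ≈ -9.3360e+5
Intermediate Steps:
y = -933600
(888686/(-1447830) + 543578/(-1607285)) + y = (888686/(-1447830) + 543578/(-1607285)) - 933600 = (888686*(-1/1447830) + 543578*(-1/1607285)) - 933600 = (-444343/723915 - 543578/1607285) - 933600 = -44307604265/46541508831 - 933600 = -43451196952225865/46541508831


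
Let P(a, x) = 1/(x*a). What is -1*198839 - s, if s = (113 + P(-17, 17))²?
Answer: -17673646455/83521 ≈ -2.1161e+5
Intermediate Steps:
P(a, x) = 1/(a*x)
s = 1066414336/83521 (s = (113 + 1/(-17*17))² = (113 - 1/17*1/17)² = (113 - 1/289)² = (32656/289)² = 1066414336/83521 ≈ 12768.)
-1*198839 - s = -1*198839 - 1*1066414336/83521 = -198839 - 1066414336/83521 = -17673646455/83521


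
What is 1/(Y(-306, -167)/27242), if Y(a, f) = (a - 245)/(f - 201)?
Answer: 10025056/551 ≈ 18194.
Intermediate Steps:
Y(a, f) = (-245 + a)/(-201 + f)
1/(Y(-306, -167)/27242) = 1/(((-245 - 306)/(-201 - 167))/27242) = 1/((-551/(-368))*(1/27242)) = 1/(-1/368*(-551)*(1/27242)) = 1/((551/368)*(1/27242)) = 1/(551/10025056) = 10025056/551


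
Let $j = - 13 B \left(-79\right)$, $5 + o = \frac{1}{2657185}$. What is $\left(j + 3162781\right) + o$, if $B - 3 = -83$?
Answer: $\frac{8185766625961}{2657185} \approx 3.0806 \cdot 10^{6}$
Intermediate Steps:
$B = -80$ ($B = 3 - 83 = -80$)
$o = - \frac{13285924}{2657185}$ ($o = -5 + \frac{1}{2657185} = - \frac{13285924}{2657185} \approx -5.0$)
$j = -82160$ ($j = \left(-13\right) \left(-80\right) \left(-79\right) = 1040 \left(-79\right) = -82160$)
$\left(j + 3162781\right) + o = \left(-82160 + 3162781\right) - \frac{13285924}{2657185} = 3080621 - \frac{13285924}{2657185} = \frac{8185766625961}{2657185}$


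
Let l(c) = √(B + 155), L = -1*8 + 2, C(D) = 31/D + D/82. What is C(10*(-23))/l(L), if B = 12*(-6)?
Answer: -27721*√83/782690 ≈ -0.32267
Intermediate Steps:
C(D) = 31/D + D/82 (C(D) = 31/D + D*(1/82) = 31/D + D/82)
B = -72
L = -6 (L = -8 + 2 = -6)
l(c) = √83 (l(c) = √(-72 + 155) = √83)
C(10*(-23))/l(L) = (31/((10*(-23))) + (10*(-23))/82)/(√83) = (31/(-230) + (1/82)*(-230))*(√83/83) = (31*(-1/230) - 115/41)*(√83/83) = (-31/230 - 115/41)*(√83/83) = -27721*√83/782690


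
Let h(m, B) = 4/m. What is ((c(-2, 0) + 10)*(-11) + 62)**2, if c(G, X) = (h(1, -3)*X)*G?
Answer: 2304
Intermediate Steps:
c(G, X) = 4*G*X (c(G, X) = ((4/1)*X)*G = ((4*1)*X)*G = (4*X)*G = 4*G*X)
((c(-2, 0) + 10)*(-11) + 62)**2 = ((4*(-2)*0 + 10)*(-11) + 62)**2 = ((0 + 10)*(-11) + 62)**2 = (10*(-11) + 62)**2 = (-110 + 62)**2 = (-48)**2 = 2304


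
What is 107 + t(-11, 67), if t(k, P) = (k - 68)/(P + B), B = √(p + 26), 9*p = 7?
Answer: 4249483/40160 + 237*√241/40160 ≈ 105.91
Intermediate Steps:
p = 7/9 (p = (⅑)*7 = 7/9 ≈ 0.77778)
B = √241/3 (B = √(7/9 + 26) = √(241/9) = √241/3 ≈ 5.1747)
t(k, P) = (-68 + k)/(P + √241/3) (t(k, P) = (k - 68)/(P + √241/3) = (-68 + k)/(P + √241/3))
107 + t(-11, 67) = 107 + 3*(-68 - 11)/(√241 + 3*67) = 107 + 3*(-79)/(√241 + 201) = 107 + 3*(-79)/(201 + √241) = 107 - 237/(201 + √241)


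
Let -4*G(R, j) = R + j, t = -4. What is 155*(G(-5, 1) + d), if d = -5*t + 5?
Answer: 4030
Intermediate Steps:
d = 25 (d = -5*(-4) + 5 = 20 + 5 = 25)
G(R, j) = -R/4 - j/4 (G(R, j) = -(R + j)/4 = -R/4 - j/4)
155*(G(-5, 1) + d) = 155*((-¼*(-5) - ¼*1) + 25) = 155*((5/4 - ¼) + 25) = 155*(1 + 25) = 155*26 = 4030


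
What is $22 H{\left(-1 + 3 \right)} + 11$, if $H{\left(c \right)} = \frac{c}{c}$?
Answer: $33$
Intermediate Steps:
$H{\left(c \right)} = 1$
$22 H{\left(-1 + 3 \right)} + 11 = 22 \cdot 1 + 11 = 22 + 11 = 33$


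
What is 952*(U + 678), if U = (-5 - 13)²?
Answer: 953904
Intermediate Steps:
U = 324 (U = (-18)² = 324)
952*(U + 678) = 952*(324 + 678) = 952*1002 = 953904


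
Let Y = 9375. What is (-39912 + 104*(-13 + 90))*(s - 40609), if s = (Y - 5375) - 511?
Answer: 1184276480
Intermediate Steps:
s = 3489 (s = (9375 - 5375) - 511 = 4000 - 511 = 3489)
(-39912 + 104*(-13 + 90))*(s - 40609) = (-39912 + 104*(-13 + 90))*(3489 - 40609) = (-39912 + 104*77)*(-37120) = (-39912 + 8008)*(-37120) = -31904*(-37120) = 1184276480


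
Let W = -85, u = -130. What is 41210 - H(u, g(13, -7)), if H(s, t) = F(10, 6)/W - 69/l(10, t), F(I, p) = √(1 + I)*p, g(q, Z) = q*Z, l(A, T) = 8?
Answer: 329749/8 + 6*√11/85 ≈ 41219.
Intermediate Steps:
g(q, Z) = Z*q
F(I, p) = p*√(1 + I)
H(s, t) = -69/8 - 6*√11/85 (H(s, t) = (6*√(1 + 10))/(-85) - 69/8 = (6*√11)*(-1/85) - 69*⅛ = -6*√11/85 - 69/8 = -69/8 - 6*√11/85)
41210 - H(u, g(13, -7)) = 41210 - (-69/8 - 6*√11/85) = 41210 + (69/8 + 6*√11/85) = 329749/8 + 6*√11/85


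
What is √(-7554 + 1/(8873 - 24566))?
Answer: I*√1860325476639/15693 ≈ 86.914*I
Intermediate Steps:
√(-7554 + 1/(8873 - 24566)) = √(-7554 + 1/(-15693)) = √(-7554 - 1/15693) = √(-118544923/15693) = I*√1860325476639/15693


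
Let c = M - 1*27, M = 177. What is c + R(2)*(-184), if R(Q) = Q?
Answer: -218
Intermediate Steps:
c = 150 (c = 177 - 1*27 = 177 - 27 = 150)
c + R(2)*(-184) = 150 + 2*(-184) = 150 - 368 = -218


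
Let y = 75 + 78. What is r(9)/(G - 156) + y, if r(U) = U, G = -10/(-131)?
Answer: 3123999/20426 ≈ 152.94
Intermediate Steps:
G = 10/131 (G = -10*(-1/131) = 10/131 ≈ 0.076336)
y = 153
r(9)/(G - 156) + y = 9/(10/131 - 156) + 153 = 9/(-20426/131) + 153 = -131/20426*9 + 153 = -1179/20426 + 153 = 3123999/20426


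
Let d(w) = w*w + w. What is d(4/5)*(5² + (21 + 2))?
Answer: 1728/25 ≈ 69.120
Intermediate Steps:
d(w) = w + w² (d(w) = w² + w = w + w²)
d(4/5)*(5² + (21 + 2)) = ((4/5)*(1 + 4/5))*(5² + (21 + 2)) = ((4*(⅕))*(1 + 4*(⅕)))*(25 + 23) = (4*(1 + ⅘)/5)*48 = ((⅘)*(9/5))*48 = (36/25)*48 = 1728/25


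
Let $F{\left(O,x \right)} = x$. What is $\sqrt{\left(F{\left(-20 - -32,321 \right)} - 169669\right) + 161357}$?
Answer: $i \sqrt{7991} \approx 89.392 i$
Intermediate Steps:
$\sqrt{\left(F{\left(-20 - -32,321 \right)} - 169669\right) + 161357} = \sqrt{\left(321 - 169669\right) + 161357} = \sqrt{-169348 + 161357} = \sqrt{-7991} = i \sqrt{7991}$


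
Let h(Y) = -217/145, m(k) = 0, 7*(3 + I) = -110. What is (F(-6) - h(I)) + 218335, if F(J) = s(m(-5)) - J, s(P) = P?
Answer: 31659662/145 ≈ 2.1834e+5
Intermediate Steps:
I = -131/7 (I = -3 + (⅐)*(-110) = -3 - 110/7 = -131/7 ≈ -18.714)
h(Y) = -217/145 (h(Y) = -217*1/145 = -217/145)
F(J) = -J (F(J) = 0 - J = -J)
(F(-6) - h(I)) + 218335 = (-1*(-6) - 1*(-217/145)) + 218335 = (6 + 217/145) + 218335 = 1087/145 + 218335 = 31659662/145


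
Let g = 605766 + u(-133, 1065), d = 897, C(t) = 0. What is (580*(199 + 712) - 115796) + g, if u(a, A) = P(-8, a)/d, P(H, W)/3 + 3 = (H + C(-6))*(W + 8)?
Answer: 304487647/299 ≈ 1.0184e+6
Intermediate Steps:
P(H, W) = -9 + 3*H*(8 + W) (P(H, W) = -9 + 3*((H + 0)*(W + 8)) = -9 + 3*(H*(8 + W)) = -9 + 3*H*(8 + W))
u(a, A) = -67/299 - 8*a/299 (u(a, A) = (-9 + 24*(-8) + 3*(-8)*a)/897 = (-9 - 192 - 24*a)*(1/897) = (-201 - 24*a)*(1/897) = -67/299 - 8*a/299)
g = 181125031/299 (g = 605766 + (-67/299 - 8/299*(-133)) = 605766 + (-67/299 + 1064/299) = 605766 + 997/299 = 181125031/299 ≈ 6.0577e+5)
(580*(199 + 712) - 115796) + g = (580*(199 + 712) - 115796) + 181125031/299 = (580*911 - 115796) + 181125031/299 = (528380 - 115796) + 181125031/299 = 412584 + 181125031/299 = 304487647/299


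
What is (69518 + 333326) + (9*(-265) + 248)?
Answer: 400707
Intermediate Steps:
(69518 + 333326) + (9*(-265) + 248) = 402844 + (-2385 + 248) = 402844 - 2137 = 400707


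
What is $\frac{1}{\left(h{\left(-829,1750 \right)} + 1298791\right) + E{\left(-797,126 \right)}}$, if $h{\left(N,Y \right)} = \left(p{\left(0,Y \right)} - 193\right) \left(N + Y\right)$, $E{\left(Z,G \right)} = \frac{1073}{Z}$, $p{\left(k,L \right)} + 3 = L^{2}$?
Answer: $\frac{797}{2248879576602} \approx 3.544 \cdot 10^{-10}$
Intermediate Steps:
$p{\left(k,L \right)} = -3 + L^{2}$
$h{\left(N,Y \right)} = \left(-196 + Y^{2}\right) \left(N + Y\right)$ ($h{\left(N,Y \right)} = \left(\left(-3 + Y^{2}\right) - 193\right) \left(N + Y\right) = \left(-196 + Y^{2}\right) \left(N + Y\right)$)
$\frac{1}{\left(h{\left(-829,1750 \right)} + 1298791\right) + E{\left(-797,126 \right)}} = \frac{1}{\left(\left(1750^{3} - -162484 - 343000 - 829 \cdot 1750^{2}\right) + 1298791\right) + \frac{1073}{-797}} = \frac{1}{\left(\left(5359375000 + 162484 - 343000 - 2538812500\right) + 1298791\right) + 1073 \left(- \frac{1}{797}\right)} = \frac{1}{\left(\left(5359375000 + 162484 - 343000 - 2538812500\right) + 1298791\right) - \frac{1073}{797}} = \frac{1}{\left(2820381984 + 1298791\right) - \frac{1073}{797}} = \frac{1}{2821680775 - \frac{1073}{797}} = \frac{1}{\frac{2248879576602}{797}} = \frac{797}{2248879576602}$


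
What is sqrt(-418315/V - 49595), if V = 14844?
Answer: I*sqrt(2733546702945)/7422 ≈ 222.76*I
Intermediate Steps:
sqrt(-418315/V - 49595) = sqrt(-418315/14844 - 49595) = sqrt(-736606495/14844) = I*sqrt(2733546702945)/7422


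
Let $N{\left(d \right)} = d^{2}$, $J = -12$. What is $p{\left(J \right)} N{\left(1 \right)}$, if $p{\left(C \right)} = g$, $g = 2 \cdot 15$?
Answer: $30$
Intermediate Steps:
$g = 30$
$p{\left(C \right)} = 30$
$p{\left(J \right)} N{\left(1 \right)} = 30 \cdot 1^{2} = 30 \cdot 1 = 30$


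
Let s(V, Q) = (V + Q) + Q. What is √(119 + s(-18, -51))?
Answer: I ≈ 1.0*I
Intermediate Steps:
s(V, Q) = V + 2*Q (s(V, Q) = (Q + V) + Q = V + 2*Q)
√(119 + s(-18, -51)) = √(119 + (-18 + 2*(-51))) = √(119 + (-18 - 102)) = √(119 - 120) = √(-1) = I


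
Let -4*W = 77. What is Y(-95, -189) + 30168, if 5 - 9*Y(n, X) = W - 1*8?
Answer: 362059/12 ≈ 30172.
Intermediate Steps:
W = -77/4 (W = -¼*77 = -77/4 ≈ -19.250)
Y(n, X) = 43/12 (Y(n, X) = 5/9 - (-77/4 - 1*8)/9 = 5/9 - (-77/4 - 8)/9 = 5/9 - ⅑*(-109/4) = 5/9 + 109/36 = 43/12)
Y(-95, -189) + 30168 = 43/12 + 30168 = 362059/12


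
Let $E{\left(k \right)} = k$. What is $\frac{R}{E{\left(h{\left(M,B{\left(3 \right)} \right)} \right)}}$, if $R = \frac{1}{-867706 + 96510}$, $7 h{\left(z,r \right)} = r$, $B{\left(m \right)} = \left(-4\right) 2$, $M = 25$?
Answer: $\frac{7}{6169568} \approx 1.1346 \cdot 10^{-6}$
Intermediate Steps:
$B{\left(m \right)} = -8$
$h{\left(z,r \right)} = \frac{r}{7}$
$R = - \frac{1}{771196}$ ($R = \frac{1}{-771196} = - \frac{1}{771196} \approx -1.2967 \cdot 10^{-6}$)
$\frac{R}{E{\left(h{\left(M,B{\left(3 \right)} \right)} \right)}} = - \frac{1}{771196 \cdot \frac{1}{7} \left(-8\right)} = - \frac{1}{771196 \left(- \frac{8}{7}\right)} = \left(- \frac{1}{771196}\right) \left(- \frac{7}{8}\right) = \frac{7}{6169568}$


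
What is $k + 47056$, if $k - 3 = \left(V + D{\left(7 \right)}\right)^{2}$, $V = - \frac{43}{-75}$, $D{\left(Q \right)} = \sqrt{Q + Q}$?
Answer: $\frac{264787474}{5625} + \frac{86 \sqrt{14}}{75} \approx 47078.0$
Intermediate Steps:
$D{\left(Q \right)} = \sqrt{2} \sqrt{Q}$ ($D{\left(Q \right)} = \sqrt{2 Q} = \sqrt{2} \sqrt{Q}$)
$V = \frac{43}{75}$ ($V = \left(-43\right) \left(- \frac{1}{75}\right) = \frac{43}{75} \approx 0.57333$)
$k = 3 + \left(\frac{43}{75} + \sqrt{14}\right)^{2}$ ($k = 3 + \left(\frac{43}{75} + \sqrt{2} \sqrt{7}\right)^{2} = 3 + \left(\frac{43}{75} + \sqrt{14}\right)^{2} \approx 21.619$)
$k + 47056 = \left(\frac{97474}{5625} + \frac{86 \sqrt{14}}{75}\right) + 47056 = \frac{264787474}{5625} + \frac{86 \sqrt{14}}{75}$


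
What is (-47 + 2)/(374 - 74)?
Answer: -3/20 ≈ -0.15000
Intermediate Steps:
(-47 + 2)/(374 - 74) = -45/300 = -45*1/300 = -3/20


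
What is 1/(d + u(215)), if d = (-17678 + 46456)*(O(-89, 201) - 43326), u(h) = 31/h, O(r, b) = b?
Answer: -215/266826018719 ≈ -8.0577e-10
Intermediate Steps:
d = -1241051250 (d = (-17678 + 46456)*(201 - 43326) = 28778*(-43125) = -1241051250)
1/(d + u(215)) = 1/(-1241051250 + 31/215) = 1/(-266826018719/215) = -215/266826018719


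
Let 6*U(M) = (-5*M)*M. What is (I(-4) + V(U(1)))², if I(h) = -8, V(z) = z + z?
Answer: 841/9 ≈ 93.444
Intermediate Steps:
U(M) = -5*M²/6 (U(M) = ((-5*M)*M)/6 = (-5*M²)/6 = -5*M²/6)
V(z) = 2*z
(I(-4) + V(U(1)))² = (-8 + 2*(-⅚*1²))² = (-8 + 2*(-⅚*1))² = (-8 + 2*(-⅚))² = (-8 - 5/3)² = (-29/3)² = 841/9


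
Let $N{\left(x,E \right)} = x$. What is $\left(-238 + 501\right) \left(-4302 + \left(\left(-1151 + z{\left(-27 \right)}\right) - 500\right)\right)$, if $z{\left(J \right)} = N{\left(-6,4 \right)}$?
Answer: $-1567217$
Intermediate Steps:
$z{\left(J \right)} = -6$
$\left(-238 + 501\right) \left(-4302 + \left(\left(-1151 + z{\left(-27 \right)}\right) - 500\right)\right) = \left(-238 + 501\right) \left(-4302 - 1657\right) = 263 \left(-4302 - 1657\right) = 263 \left(-5959\right) = -1567217$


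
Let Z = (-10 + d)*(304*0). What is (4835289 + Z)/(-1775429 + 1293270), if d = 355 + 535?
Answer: -4835289/482159 ≈ -10.028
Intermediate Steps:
d = 890
Z = 0 (Z = (-10 + 890)*(304*0) = 880*0 = 0)
(4835289 + Z)/(-1775429 + 1293270) = (4835289 + 0)/(-1775429 + 1293270) = 4835289/(-482159) = 4835289*(-1/482159) = -4835289/482159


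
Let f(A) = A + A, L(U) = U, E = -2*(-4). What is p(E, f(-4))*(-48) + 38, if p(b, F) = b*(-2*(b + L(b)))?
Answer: 12326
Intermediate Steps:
E = 8
f(A) = 2*A
p(b, F) = -4*b**2 (p(b, F) = b*(-2*(b + b)) = b*(-4*b) = -4*b**2)
p(E, f(-4))*(-48) + 38 = -4*8**2*(-48) + 38 = -4*64*(-48) + 38 = -256*(-48) + 38 = 12288 + 38 = 12326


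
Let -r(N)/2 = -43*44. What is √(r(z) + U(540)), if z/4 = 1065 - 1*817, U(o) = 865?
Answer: √4649 ≈ 68.184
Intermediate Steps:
z = 992 (z = 4*(1065 - 1*817) = 4*(1065 - 817) = 4*248 = 992)
r(N) = 3784 (r(N) = -(-86)*44 = -2*(-1892) = 3784)
√(r(z) + U(540)) = √(3784 + 865) = √4649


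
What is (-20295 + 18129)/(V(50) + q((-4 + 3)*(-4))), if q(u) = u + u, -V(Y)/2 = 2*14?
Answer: 361/8 ≈ 45.125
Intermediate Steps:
V(Y) = -56 (V(Y) = -4*14 = -2*28 = -56)
q(u) = 2*u
(-20295 + 18129)/(V(50) + q((-4 + 3)*(-4))) = (-20295 + 18129)/(-56 + 2*((-4 + 3)*(-4))) = -2166/(-56 + 2*(-1*(-4))) = -2166/(-56 + 2*4) = -2166/(-56 + 8) = -2166/(-48) = -2166*(-1/48) = 361/8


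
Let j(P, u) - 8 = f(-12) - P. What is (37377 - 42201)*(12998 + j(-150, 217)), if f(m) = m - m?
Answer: -63464544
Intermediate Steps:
f(m) = 0
j(P, u) = 8 - P (j(P, u) = 8 + (0 - P) = 8 - P)
(37377 - 42201)*(12998 + j(-150, 217)) = (37377 - 42201)*(12998 + (8 - 1*(-150))) = -4824*(12998 + (8 + 150)) = -4824*(12998 + 158) = -4824*13156 = -63464544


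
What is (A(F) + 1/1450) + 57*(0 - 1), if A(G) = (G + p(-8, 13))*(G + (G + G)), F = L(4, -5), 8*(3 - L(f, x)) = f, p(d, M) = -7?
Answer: -263173/2900 ≈ -90.749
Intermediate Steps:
L(f, x) = 3 - f/8
F = 5/2 (F = 3 - ⅛*4 = 3 - ½ = 5/2 ≈ 2.5000)
A(G) = 3*G*(-7 + G) (A(G) = (G - 7)*(G + (G + G)) = (-7 + G)*(G + 2*G) = (-7 + G)*(3*G) = 3*G*(-7 + G))
(A(F) + 1/1450) + 57*(0 - 1) = (3*(5/2)*(-7 + 5/2) + 1/1450) + 57*(0 - 1) = (3*(5/2)*(-9/2) + 1/1450) + 57*(-1) = (-135/4 + 1/1450) - 57 = -97873/2900 - 57 = -263173/2900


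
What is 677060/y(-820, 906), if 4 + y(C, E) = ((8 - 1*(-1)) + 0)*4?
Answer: 169265/8 ≈ 21158.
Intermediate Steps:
y(C, E) = 32 (y(C, E) = -4 + ((8 - 1*(-1)) + 0)*4 = -4 + ((8 + 1) + 0)*4 = -4 + (9 + 0)*4 = -4 + 9*4 = -4 + 36 = 32)
677060/y(-820, 906) = 677060/32 = 677060*(1/32) = 169265/8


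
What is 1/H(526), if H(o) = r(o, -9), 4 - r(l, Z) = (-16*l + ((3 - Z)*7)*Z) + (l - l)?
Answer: 1/9176 ≈ 0.00010898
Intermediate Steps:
r(l, Z) = 4 + 16*l - Z*(21 - 7*Z) (r(l, Z) = 4 - ((-16*l + ((3 - Z)*7)*Z) + (l - l)) = 4 - ((-16*l + (21 - 7*Z)*Z) + 0) = 4 - ((-16*l + Z*(21 - 7*Z)) + 0) = 4 - (-16*l + Z*(21 - 7*Z)) = 4 + (16*l - Z*(21 - 7*Z)) = 4 + 16*l - Z*(21 - 7*Z))
H(o) = 760 + 16*o (H(o) = 4 - 21*(-9) + 7*(-9)² + 16*o = 4 + 189 + 7*81 + 16*o = 4 + 189 + 567 + 16*o = 760 + 16*o)
1/H(526) = 1/(760 + 16*526) = 1/(760 + 8416) = 1/9176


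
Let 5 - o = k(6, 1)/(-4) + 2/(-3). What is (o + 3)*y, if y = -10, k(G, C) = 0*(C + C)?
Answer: -260/3 ≈ -86.667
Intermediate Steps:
k(G, C) = 0 (k(G, C) = 0*(2*C) = 0)
o = 17/3 (o = 5 - (0/(-4) + 2/(-3)) = 5 - (0*(-1/4) + 2*(-1/3)) = 5 - (0 - 2/3) = 5 - 1*(-2/3) = 5 + 2/3 = 17/3 ≈ 5.6667)
(o + 3)*y = (17/3 + 3)*(-10) = (26/3)*(-10) = -260/3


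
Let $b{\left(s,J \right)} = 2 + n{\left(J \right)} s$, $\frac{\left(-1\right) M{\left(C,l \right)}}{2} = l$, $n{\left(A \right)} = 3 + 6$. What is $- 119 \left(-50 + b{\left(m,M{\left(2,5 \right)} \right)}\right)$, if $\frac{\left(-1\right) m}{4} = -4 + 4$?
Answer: $5712$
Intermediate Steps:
$n{\left(A \right)} = 9$
$M{\left(C,l \right)} = - 2 l$
$m = 0$ ($m = - 4 \left(-4 + 4\right) = \left(-4\right) 0 = 0$)
$b{\left(s,J \right)} = 2 + 9 s$
$- 119 \left(-50 + b{\left(m,M{\left(2,5 \right)} \right)}\right) = - 119 \left(-50 + \left(2 + 9 \cdot 0\right)\right) = - 119 \left(-50 + \left(2 + 0\right)\right) = - 119 \left(-50 + 2\right) = \left(-119\right) \left(-48\right) = 5712$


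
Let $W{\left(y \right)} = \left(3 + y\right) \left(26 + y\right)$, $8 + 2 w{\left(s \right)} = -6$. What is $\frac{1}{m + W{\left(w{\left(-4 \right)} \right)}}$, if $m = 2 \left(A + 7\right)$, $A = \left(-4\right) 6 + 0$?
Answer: $- \frac{1}{110} \approx -0.0090909$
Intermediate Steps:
$A = -24$ ($A = -24 + 0 = -24$)
$w{\left(s \right)} = -7$ ($w{\left(s \right)} = -4 + \frac{1}{2} \left(-6\right) = -4 - 3 = -7$)
$m = -34$ ($m = 2 \left(-24 + 7\right) = 2 \left(-17\right) = -34$)
$\frac{1}{m + W{\left(w{\left(-4 \right)} \right)}} = \frac{1}{-34 + \left(78 + \left(-7\right)^{2} + 29 \left(-7\right)\right)} = \frac{1}{-34 + \left(78 + 49 - 203\right)} = \frac{1}{-34 - 76} = \frac{1}{-110} = - \frac{1}{110}$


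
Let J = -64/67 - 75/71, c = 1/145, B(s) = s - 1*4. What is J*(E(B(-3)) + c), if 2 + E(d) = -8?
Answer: 13865481/689765 ≈ 20.102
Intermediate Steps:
B(s) = -4 + s (B(s) = s - 4 = -4 + s)
E(d) = -10 (E(d) = -2 - 8 = -10)
c = 1/145 ≈ 0.0068966
J = -9569/4757 (J = -64*1/67 - 75*1/71 = -64/67 - 75/71 = -9569/4757 ≈ -2.0116)
J*(E(B(-3)) + c) = -9569*(-10 + 1/145)/4757 = -9569/4757*(-1449/145) = 13865481/689765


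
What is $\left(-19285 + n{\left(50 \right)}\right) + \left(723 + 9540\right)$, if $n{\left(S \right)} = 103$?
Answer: $-8919$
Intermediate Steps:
$\left(-19285 + n{\left(50 \right)}\right) + \left(723 + 9540\right) = \left(-19285 + 103\right) + \left(723 + 9540\right) = -19182 + 10263 = -8919$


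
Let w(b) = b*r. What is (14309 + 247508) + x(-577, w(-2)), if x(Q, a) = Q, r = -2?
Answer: 261240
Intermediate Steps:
w(b) = -2*b (w(b) = b*(-2) = -2*b)
(14309 + 247508) + x(-577, w(-2)) = (14309 + 247508) - 577 = 261817 - 577 = 261240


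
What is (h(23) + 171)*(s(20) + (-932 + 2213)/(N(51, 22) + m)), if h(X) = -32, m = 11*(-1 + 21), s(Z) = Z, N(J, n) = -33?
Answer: 697919/187 ≈ 3732.2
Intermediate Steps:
m = 220 (m = 11*20 = 220)
(h(23) + 171)*(s(20) + (-932 + 2213)/(N(51, 22) + m)) = (-32 + 171)*(20 + (-932 + 2213)/(-33 + 220)) = 139*(20 + 1281/187) = 139*(5021/187) = 697919/187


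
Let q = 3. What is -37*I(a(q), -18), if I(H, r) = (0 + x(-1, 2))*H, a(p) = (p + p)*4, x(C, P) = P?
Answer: -1776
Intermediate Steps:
a(p) = 8*p (a(p) = (2*p)*4 = 8*p)
I(H, r) = 2*H (I(H, r) = (0 + 2)*H = 2*H)
-37*I(a(q), -18) = -74*8*3 = -74*24 = -37*48 = -1776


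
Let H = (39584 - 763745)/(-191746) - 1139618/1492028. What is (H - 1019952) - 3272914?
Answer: -153518361618396191/35761300111 ≈ -4.2929e+6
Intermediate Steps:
H = 107743911935/35761300111 (H = -724161*(-1/191746) - 1139618*1/1492028 = 724161/191746 - 569809/746014 = 107743911935/35761300111 ≈ 3.0129)
(H - 1019952) - 3272914 = (107743911935/35761300111 - 1019952) - 3272914 = -36474701826902737/35761300111 - 3272914 = -153518361618396191/35761300111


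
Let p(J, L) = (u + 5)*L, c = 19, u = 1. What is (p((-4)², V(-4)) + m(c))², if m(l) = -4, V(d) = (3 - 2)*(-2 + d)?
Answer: 1600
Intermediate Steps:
V(d) = -2 + d (V(d) = 1*(-2 + d) = -2 + d)
p(J, L) = 6*L (p(J, L) = (1 + 5)*L = 6*L)
(p((-4)², V(-4)) + m(c))² = (6*(-2 - 4) - 4)² = (6*(-6) - 4)² = (-36 - 4)² = (-40)² = 1600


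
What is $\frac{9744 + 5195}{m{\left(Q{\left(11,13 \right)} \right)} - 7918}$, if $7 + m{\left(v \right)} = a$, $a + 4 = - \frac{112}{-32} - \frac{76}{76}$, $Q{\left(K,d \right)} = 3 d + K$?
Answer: $- \frac{29878}{15853} \approx -1.8847$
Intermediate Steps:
$Q{\left(K,d \right)} = K + 3 d$
$a = - \frac{3}{2}$ ($a = -4 - \left(1 - \frac{7}{2}\right) = -4 - - \frac{5}{2} = -4 + \left(\frac{7}{2} - 1\right) = -4 + \frac{5}{2} = - \frac{3}{2} \approx -1.5$)
$m{\left(v \right)} = - \frac{17}{2}$ ($m{\left(v \right)} = -7 - \frac{3}{2} = - \frac{17}{2}$)
$\frac{9744 + 5195}{m{\left(Q{\left(11,13 \right)} \right)} - 7918} = \frac{9744 + 5195}{- \frac{17}{2} - 7918} = \frac{14939}{- \frac{15853}{2}} = 14939 \left(- \frac{2}{15853}\right) = - \frac{29878}{15853}$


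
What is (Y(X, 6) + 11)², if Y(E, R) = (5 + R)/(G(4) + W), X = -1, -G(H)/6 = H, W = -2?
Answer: 75625/676 ≈ 111.87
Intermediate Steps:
G(H) = -6*H
Y(E, R) = -5/26 - R/26 (Y(E, R) = (5 + R)/(-6*4 - 2) = (5 + R)/(-24 - 2) = (5 + R)/(-26) = (5 + R)*(-1/26) = -5/26 - R/26)
(Y(X, 6) + 11)² = ((-5/26 - 1/26*6) + 11)² = ((-5/26 - 3/13) + 11)² = (-11/26 + 11)² = (275/26)² = 75625/676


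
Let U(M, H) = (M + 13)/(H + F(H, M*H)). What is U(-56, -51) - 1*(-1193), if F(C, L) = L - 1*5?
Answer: 3340357/2800 ≈ 1193.0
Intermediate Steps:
F(C, L) = -5 + L (F(C, L) = L - 5 = -5 + L)
U(M, H) = (13 + M)/(-5 + H + H*M) (U(M, H) = (M + 13)/(H + (-5 + M*H)) = (13 + M)/(H + (-5 + H*M)) = (13 + M)/(-5 + H + H*M))
U(-56, -51) - 1*(-1193) = (13 - 56)/(-5 - 51 - 51*(-56)) - 1*(-1193) = -43/(-5 - 51 + 2856) + 1193 = -43/2800 + 1193 = 3340357/2800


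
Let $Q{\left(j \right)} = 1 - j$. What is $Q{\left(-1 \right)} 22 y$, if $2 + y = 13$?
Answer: $484$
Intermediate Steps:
$y = 11$ ($y = -2 + 13 = 11$)
$Q{\left(-1 \right)} 22 y = \left(1 - -1\right) 22 \cdot 11 = \left(1 + 1\right) 22 \cdot 11 = 2 \cdot 22 \cdot 11 = 44 \cdot 11 = 484$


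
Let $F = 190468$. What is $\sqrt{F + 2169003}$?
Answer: $\sqrt{2359471} \approx 1536.1$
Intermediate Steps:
$\sqrt{F + 2169003} = \sqrt{190468 + 2169003} = \sqrt{2359471}$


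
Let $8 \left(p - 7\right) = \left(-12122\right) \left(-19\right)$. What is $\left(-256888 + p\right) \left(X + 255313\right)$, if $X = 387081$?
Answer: $- \frac{293048900905}{2} \approx -1.4652 \cdot 10^{11}$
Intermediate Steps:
$p = \frac{115187}{4}$ ($p = 7 + \frac{\left(-12122\right) \left(-19\right)}{8} = 7 + \frac{1}{8} \cdot 230318 = 7 + \frac{115159}{4} = \frac{115187}{4} \approx 28797.0$)
$\left(-256888 + p\right) \left(X + 255313\right) = \left(-256888 + \frac{115187}{4}\right) \left(387081 + 255313\right) = \left(- \frac{912365}{4}\right) 642394 = - \frac{293048900905}{2}$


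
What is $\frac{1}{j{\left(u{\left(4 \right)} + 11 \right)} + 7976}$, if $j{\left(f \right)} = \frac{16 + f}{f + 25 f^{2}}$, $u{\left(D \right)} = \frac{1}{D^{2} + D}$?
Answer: $\frac{245089}{1954832028} \approx 0.00012538$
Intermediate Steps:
$u{\left(D \right)} = \frac{1}{D + D^{2}}$
$j{\left(f \right)} = \frac{16 + f}{f + 25 f^{2}}$
$\frac{1}{j{\left(u{\left(4 \right)} + 11 \right)} + 7976} = \frac{1}{\frac{16 + \left(\frac{1}{4 \left(1 + 4\right)} + 11\right)}{\left(\frac{1}{4 \left(1 + 4\right)} + 11\right) \left(1 + 25 \left(\frac{1}{4 \left(1 + 4\right)} + 11\right)\right)} + 7976} = \frac{1}{\frac{16 + \left(\frac{1}{4 \cdot 5} + 11\right)}{\left(\frac{1}{4 \cdot 5} + 11\right) \left(1 + 25 \left(\frac{1}{4 \cdot 5} + 11\right)\right)} + 7976} = \frac{1}{\frac{16 + \left(\frac{1}{4} \cdot \frac{1}{5} + 11\right)}{\left(\frac{1}{4} \cdot \frac{1}{5} + 11\right) \left(1 + 25 \left(\frac{1}{4} \cdot \frac{1}{5} + 11\right)\right)} + 7976} = \frac{1}{\frac{16 + \left(\frac{1}{20} + 11\right)}{\left(\frac{1}{20} + 11\right) \left(1 + 25 \left(\frac{1}{20} + 11\right)\right)} + 7976} = \frac{1}{\frac{16 + \frac{221}{20}}{\frac{221}{20} \left(1 + 25 \cdot \frac{221}{20}\right)} + 7976} = \frac{1}{\frac{20}{221} \frac{1}{1 + \frac{1105}{4}} \cdot \frac{541}{20} + 7976} = \frac{1}{\frac{20}{221} \frac{1}{\frac{1109}{4}} \cdot \frac{541}{20} + 7976} = \frac{1}{\frac{20}{221} \cdot \frac{4}{1109} \cdot \frac{541}{20} + 7976} = \frac{1}{\frac{2164}{245089} + 7976} = \frac{1}{\frac{1954832028}{245089}} = \frac{245089}{1954832028}$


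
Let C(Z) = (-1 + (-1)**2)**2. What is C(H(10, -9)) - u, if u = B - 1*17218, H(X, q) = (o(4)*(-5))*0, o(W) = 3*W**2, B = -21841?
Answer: 39059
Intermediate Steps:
H(X, q) = 0 (H(X, q) = ((3*4**2)*(-5))*0 = ((3*16)*(-5))*0 = (48*(-5))*0 = -240*0 = 0)
C(Z) = 0 (C(Z) = (-1 + 1)**2 = 0**2 = 0)
u = -39059 (u = -21841 - 1*17218 = -21841 - 17218 = -39059)
C(H(10, -9)) - u = 0 - 1*(-39059) = 0 + 39059 = 39059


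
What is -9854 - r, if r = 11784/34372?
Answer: -84678368/8593 ≈ -9854.3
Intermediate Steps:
r = 2946/8593 (r = 11784*(1/34372) = 2946/8593 ≈ 0.34284)
-9854 - r = -9854 - 1*2946/8593 = -9854 - 2946/8593 = -84678368/8593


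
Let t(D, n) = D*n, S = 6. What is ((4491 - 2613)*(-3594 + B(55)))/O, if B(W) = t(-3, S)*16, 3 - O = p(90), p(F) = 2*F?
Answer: 2430132/59 ≈ 41189.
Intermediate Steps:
O = -177 (O = 3 - 2*90 = 3 - 1*180 = 3 - 180 = -177)
B(W) = -288 (B(W) = -3*6*16 = -18*16 = -288)
((4491 - 2613)*(-3594 + B(55)))/O = ((4491 - 2613)*(-3594 - 288))/(-177) = (1878*(-3882))*(-1/177) = -7290396*(-1/177) = 2430132/59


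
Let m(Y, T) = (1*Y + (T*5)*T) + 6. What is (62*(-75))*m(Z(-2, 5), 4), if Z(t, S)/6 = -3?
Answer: -316200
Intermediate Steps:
Z(t, S) = -18 (Z(t, S) = 6*(-3) = -18)
m(Y, T) = 6 + Y + 5*T**2 (m(Y, T) = (Y + (5*T)*T) + 6 = (Y + 5*T**2) + 6 = 6 + Y + 5*T**2)
(62*(-75))*m(Z(-2, 5), 4) = (62*(-75))*(6 - 18 + 5*4**2) = -4650*(6 - 18 + 5*16) = -4650*(6 - 18 + 80) = -4650*68 = -316200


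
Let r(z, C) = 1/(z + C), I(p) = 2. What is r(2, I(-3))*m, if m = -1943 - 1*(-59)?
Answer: -471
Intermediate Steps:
m = -1884 (m = -1943 + 59 = -1884)
r(z, C) = 1/(C + z)
r(2, I(-3))*m = -1884/(2 + 2) = -1884/4 = (¼)*(-1884) = -471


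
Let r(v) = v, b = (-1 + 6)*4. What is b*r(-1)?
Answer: -20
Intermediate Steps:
b = 20 (b = 5*4 = 20)
b*r(-1) = 20*(-1) = -20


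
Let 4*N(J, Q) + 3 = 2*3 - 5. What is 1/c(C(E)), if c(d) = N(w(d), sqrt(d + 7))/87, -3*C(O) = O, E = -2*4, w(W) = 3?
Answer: -174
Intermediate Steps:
E = -8
C(O) = -O/3
N(J, Q) = -1/2 (N(J, Q) = -3/4 + (2*3 - 5)/4 = -3/4 + (6 - 5)/4 = -3/4 + (1/4)*1 = -3/4 + 1/4 = -1/2)
c(d) = -1/174 (c(d) = -1/2/87 = -1/2*1/87 = -1/174)
1/c(C(E)) = 1/(-1/174) = -174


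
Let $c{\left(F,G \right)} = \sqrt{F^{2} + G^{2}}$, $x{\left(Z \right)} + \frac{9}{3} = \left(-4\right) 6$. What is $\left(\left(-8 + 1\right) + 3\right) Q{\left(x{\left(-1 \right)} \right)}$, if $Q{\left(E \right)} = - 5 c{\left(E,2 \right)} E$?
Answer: $- 540 \sqrt{733} \approx -14620.0$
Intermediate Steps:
$x{\left(Z \right)} = -27$ ($x{\left(Z \right)} = -3 - 24 = -27$)
$Q{\left(E \right)} = - 5 E \sqrt{4 + E^{2}}$ ($Q{\left(E \right)} = - 5 \sqrt{E^{2} + 2^{2}} E = - 5 \sqrt{E^{2} + 4} E = - 5 \sqrt{4 + E^{2}} E = - 5 E \sqrt{4 + E^{2}}$)
$\left(\left(-8 + 1\right) + 3\right) Q{\left(x{\left(-1 \right)} \right)} = \left(\left(-8 + 1\right) + 3\right) \left(\left(-5\right) \left(-27\right) \sqrt{4 + \left(-27\right)^{2}}\right) = \left(-7 + 3\right) \left(\left(-5\right) \left(-27\right) \sqrt{4 + 729}\right) = - 4 \left(\left(-5\right) \left(-27\right) \sqrt{733}\right) = - 4 \cdot 135 \sqrt{733} = - 540 \sqrt{733}$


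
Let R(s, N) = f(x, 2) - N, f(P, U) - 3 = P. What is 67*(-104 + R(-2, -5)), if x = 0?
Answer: -6432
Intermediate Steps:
f(P, U) = 3 + P
R(s, N) = 3 - N (R(s, N) = (3 + 0) - N = 3 - N)
67*(-104 + R(-2, -5)) = 67*(-104 + (3 - 1*(-5))) = 67*(-104 + (3 + 5)) = 67*(-104 + 8) = 67*(-96) = -6432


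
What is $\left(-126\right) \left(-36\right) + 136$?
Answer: $4672$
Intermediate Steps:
$\left(-126\right) \left(-36\right) + 136 = 4536 + 136 = 4672$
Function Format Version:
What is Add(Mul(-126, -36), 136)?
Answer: 4672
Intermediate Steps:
Add(Mul(-126, -36), 136) = Add(4536, 136) = 4672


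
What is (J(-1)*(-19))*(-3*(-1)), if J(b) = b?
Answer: 57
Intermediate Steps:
(J(-1)*(-19))*(-3*(-1)) = (-1*(-19))*(-3*(-1)) = 19*3 = 57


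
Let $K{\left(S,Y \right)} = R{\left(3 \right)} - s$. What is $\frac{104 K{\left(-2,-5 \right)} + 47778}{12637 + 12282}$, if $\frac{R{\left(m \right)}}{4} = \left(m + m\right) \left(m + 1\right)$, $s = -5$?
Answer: $\frac{58282}{24919} \approx 2.3389$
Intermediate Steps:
$R{\left(m \right)} = 8 m \left(1 + m\right)$ ($R{\left(m \right)} = 4 \left(m + m\right) \left(m + 1\right) = 4 \cdot 2 m \left(1 + m\right) = 8 m \left(1 + m\right)$)
$K{\left(S,Y \right)} = 101$ ($K{\left(S,Y \right)} = 8 \cdot 3 \left(1 + 3\right) - -5 = 8 \cdot 3 \cdot 4 + 5 = 96 + 5 = 101$)
$\frac{104 K{\left(-2,-5 \right)} + 47778}{12637 + 12282} = \frac{104 \cdot 101 + 47778}{12637 + 12282} = \frac{10504 + 47778}{24919} = 58282 \cdot \frac{1}{24919} = \frac{58282}{24919}$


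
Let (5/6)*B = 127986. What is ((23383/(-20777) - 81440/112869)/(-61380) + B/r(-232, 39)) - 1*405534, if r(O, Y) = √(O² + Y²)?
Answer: -58372954117472569253/143940962093940 + 767916*√55345/276725 ≈ -4.0488e+5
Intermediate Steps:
B = 767916/5 (B = (6/5)*127986 = 767916/5 ≈ 1.5358e+5)
((23383/(-20777) - 81440/112869)/(-61380) + B/r(-232, 39)) - 1*405534 = ((23383/(-20777) - 81440/112869)/(-61380) + 767916/(5*(√((-232)² + 39²)))) - 1*405534 = ((23383*(-1/20777) - 81440*1/112869)*(-1/61380) + 767916/(5*(√(53824 + 1521)))) - 405534 = ((-23383/20777 - 81440/112869)*(-1/61380) + 767916/(5*(√55345))) - 405534 = (-4331294707/2345079213*(-1/61380) + 767916*(√55345/55345)/5) - 405534 = (4331294707/143940962093940 + 767916*√55345/276725) - 405534 = -58372954117472569253/143940962093940 + 767916*√55345/276725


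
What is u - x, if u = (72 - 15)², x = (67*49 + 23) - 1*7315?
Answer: 7258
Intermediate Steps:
x = -4009 (x = (3283 + 23) - 7315 = 3306 - 7315 = -4009)
u = 3249 (u = 57² = 3249)
u - x = 3249 - 1*(-4009) = 3249 + 4009 = 7258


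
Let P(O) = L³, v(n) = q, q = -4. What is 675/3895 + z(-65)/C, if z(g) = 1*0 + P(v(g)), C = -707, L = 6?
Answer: -72819/550753 ≈ -0.13222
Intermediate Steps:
v(n) = -4
P(O) = 216 (P(O) = 6³ = 216)
z(g) = 216 (z(g) = 1*0 + 216 = 0 + 216 = 216)
675/3895 + z(-65)/C = 675/3895 + 216/(-707) = 675*(1/3895) + 216*(-1/707) = 135/779 - 216/707 = -72819/550753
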